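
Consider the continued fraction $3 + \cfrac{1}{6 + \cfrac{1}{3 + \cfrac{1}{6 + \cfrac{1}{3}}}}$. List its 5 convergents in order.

3/1, 19/6, 60/19, 379/120, 1197/379

Using the convergent recurrence p_i = a_i*p_{i-1} + p_{i-2}, q_i = a_i*q_{i-1} + q_{i-2} with p_{-2}=0, p_{-1}=1, q_{-2}=1, q_{-1}=0:
  i=0: a_0=3, p_0 = 3*1 + 0 = 3, q_0 = 3*0 + 1 = 1.
  i=1: a_1=6, p_1 = 6*3 + 1 = 19, q_1 = 6*1 + 0 = 6.
  i=2: a_2=3, p_2 = 3*19 + 3 = 60, q_2 = 3*6 + 1 = 19.
  i=3: a_3=6, p_3 = 6*60 + 19 = 379, q_3 = 6*19 + 6 = 120.
  i=4: a_4=3, p_4 = 3*379 + 60 = 1197, q_4 = 3*120 + 19 = 379.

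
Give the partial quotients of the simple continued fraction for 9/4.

[2; 4]

Run the Euclidean algorithm on 9 and 4; the successive quotients are the partial quotients a_0, a_1, ... (each step inverts the fractional part left over by the previous one):
  9 = 2*4 + 1, so a_0 = 2.
  4 = 4*1 + 0, so a_1 = 4.
The remainder reaches 0 after 2 divisions, so the expansion has 2 partial quotients, read off in order.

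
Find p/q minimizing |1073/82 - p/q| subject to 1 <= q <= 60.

615/47

Expand x = 1073/82 as a continued fraction with the Euclidean algorithm:
  1073 = 13*82 + 7, so a_0 = 13.
  82 = 11*7 + 5, so a_1 = 11.
  7 = 1*5 + 2, so a_2 = 1.
  5 = 2*2 + 1, so a_3 = 2.
  2 = 2*1 + 0, so a_4 = 2.
so x = [13; 11, 1, 2, 2].
Convergents (p_i = a_i*p_{i-1} + p_{i-2}, q_i = a_i*q_{i-1} + q_{i-2} with p_{-2}=0, p_{-1}=1, q_{-2}=1, q_{-1}=0), until the denominator exceeds 60:
  i=0: a_0=13, p_0 = 13*1 + 0 = 13, q_0 = 13*0 + 1 = 1.
  i=1: a_1=11, p_1 = 11*13 + 1 = 144, q_1 = 11*1 + 0 = 11.
  i=2: a_2=1, p_2 = 1*144 + 13 = 157, q_2 = 1*11 + 1 = 12.
  i=3: a_3=2, p_3 = 2*157 + 144 = 458, q_3 = 2*12 + 11 = 35.
  i=4: a_4=2, p_4 = 2*458 + 157 = 1073, q_4 = 2*35 + 12 = 82.
q_4 = 82 > 60, so the last convergent with denominator <= 60 is p_3/q_3 = 458/35.
The closest fraction with denominator <= 60 is either p_3/q_3 or the intermediate fraction (k*p_3 + p_2)/(k*q_3 + q_2) with the largest k >= 1 whose denominator stays <= 60; these approach x as k grows, and every other convergent or intermediate fraction in range is farther away.
Largest k: floor((60 - q_2)/q_3) = floor((60 - 12)/35) = 1.
That gives (1*458 + 157)/(1*35 + 12) = 615/47.
Compare the errors: |x - 458/35| = |1073*35 - 458*82|/(82*35) = 1/2870, and |x - 615/47| = |1073*47 - 615*82|/(82*47) = 1/3854.
Cross-multiplying, 1*2870 = 2870 < 3854 = 1*3854, so 1/3854 is smaller: the intermediate fraction 615/47 is closer to x than 458/35.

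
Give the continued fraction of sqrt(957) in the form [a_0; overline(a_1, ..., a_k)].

[30; overline(1, 14, 2, 14, 1, 60)]

Write x_i = (sqrt(957) + m_i)/d_i with (m_0, d_0) = (0, 1). a_0 = floor(sqrt(957)) = 30, since 30^2 = 900 <= 957 < 961 = 31^2.
Iterate m_{i+1} = d_i*a_i - m_i, d_{i+1} = (957 - m_{i+1}^2)/d_i, a_{i+1} = floor((a_0 + m_{i+1})/d_{i+1}):
  m_1 = 1*30 - 0 = 30, d_1 = (957 - 30^2)/1 = 57/1 = 57, a_1 = floor((30 + 30)/57) = 1.
  m_2 = 57*1 - 30 = 27, d_2 = (957 - 27^2)/57 = 228/57 = 4, a_2 = floor((30 + 27)/4) = 14.
  m_3 = 4*14 - 27 = 29, d_3 = (957 - 29^2)/4 = 116/4 = 29, a_3 = floor((30 + 29)/29) = 2.
  m_4 = 29*2 - 29 = 29, d_4 = (957 - 29^2)/29 = 116/29 = 4, a_4 = floor((30 + 29)/4) = 14.
  m_5 = 4*14 - 29 = 27, d_5 = (957 - 27^2)/4 = 228/4 = 57, a_5 = floor((30 + 27)/57) = 1.
  m_6 = 57*1 - 27 = 30, d_6 = (957 - 30^2)/57 = 57/57 = 1, a_6 = floor((30 + 30)/1) = 60.
  m_7 = 1*60 - 30 = 30, d_7 = (957 - 30^2)/1 = 57/1 = 57: (m_7, d_7) = (m_1, d_1) = (30, 57), so from here the quotients repeat a_1, ..., a_6; the period length is 6.
Hence the expansion of sqrt(957) is a_0 = 30 followed by the repeating block 1, 14, 2, 14, 1, 60 (period 6).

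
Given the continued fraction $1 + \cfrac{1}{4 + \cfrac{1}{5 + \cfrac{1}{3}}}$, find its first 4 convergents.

1/1, 5/4, 26/21, 83/67

Using the convergent recurrence p_i = a_i*p_{i-1} + p_{i-2}, q_i = a_i*q_{i-1} + q_{i-2} with p_{-2}=0, p_{-1}=1, q_{-2}=1, q_{-1}=0:
  i=0: a_0=1, p_0 = 1*1 + 0 = 1, q_0 = 1*0 + 1 = 1.
  i=1: a_1=4, p_1 = 4*1 + 1 = 5, q_1 = 4*1 + 0 = 4.
  i=2: a_2=5, p_2 = 5*5 + 1 = 26, q_2 = 5*4 + 1 = 21.
  i=3: a_3=3, p_3 = 3*26 + 5 = 83, q_3 = 3*21 + 4 = 67.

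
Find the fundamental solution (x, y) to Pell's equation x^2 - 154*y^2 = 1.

(x, y) = (21295, 1716)

First expand sqrt(154) as a continued fraction. With x_i = (sqrt(154) + m_i)/d_i and (m_0, d_0) = (0, 1): a_0 = floor(sqrt(154)) = 12, since 12^2 = 144 <= 154 < 169 = 13^2.
Iterate m_{i+1} = d_i*a_i - m_i, d_{i+1} = (154 - m_{i+1}^2)/d_i, a_{i+1} = floor((a_0 + m_{i+1})/d_{i+1}):
  m_1 = 1*12 - 0 = 12, d_1 = (154 - 12^2)/1 = 10/1 = 10, a_1 = floor((12 + 12)/10) = 2.
  m_2 = 10*2 - 12 = 8, d_2 = (154 - 8^2)/10 = 90/10 = 9, a_2 = floor((12 + 8)/9) = 2.
  m_3 = 9*2 - 8 = 10, d_3 = (154 - 10^2)/9 = 54/9 = 6, a_3 = floor((12 + 10)/6) = 3.
  m_4 = 6*3 - 10 = 8, d_4 = (154 - 8^2)/6 = 90/6 = 15, a_4 = floor((12 + 8)/15) = 1.
  m_5 = 15*1 - 8 = 7, d_5 = (154 - 7^2)/15 = 105/15 = 7, a_5 = floor((12 + 7)/7) = 2.
  m_6 = 7*2 - 7 = 7, d_6 = (154 - 7^2)/7 = 105/7 = 15, a_6 = floor((12 + 7)/15) = 1.
  m_7 = 15*1 - 7 = 8, d_7 = (154 - 8^2)/15 = 90/15 = 6, a_7 = floor((12 + 8)/6) = 3.
  m_8 = 6*3 - 8 = 10, d_8 = (154 - 10^2)/6 = 54/6 = 9, a_8 = floor((12 + 10)/9) = 2.
  m_9 = 9*2 - 10 = 8, d_9 = (154 - 8^2)/9 = 90/9 = 10, a_9 = floor((12 + 8)/10) = 2.
  m_10 = 10*2 - 8 = 12, d_10 = (154 - 12^2)/10 = 10/10 = 1, a_10 = floor((12 + 12)/1) = 24.
  m_11 = 1*24 - 12 = 12, d_11 = (154 - 12^2)/1 = 10/1 = 10: (m_11, d_11) = (m_1, d_1) = (12, 10), so from here the quotients repeat a_1, ..., a_10; the period length is 10.
So sqrt(154) = [12; (2, 2, 3, 1, 2, 1, 3, 2, 2, 24)] with period length k = 10.
k is even, so the fundamental solution of x^2 - 154y^2 = 1 is (p_{k-1}, q_{k-1}) = (p_9, q_9); compute convergents through index 9.
Convergents (p_i = a_i*p_{i-1} + p_{i-2}, q_i = a_i*q_{i-1} + q_{i-2} with p_{-2}=0, p_{-1}=1, q_{-2}=1, q_{-1}=0):
  i=0: a_0=12, p_0 = 12*1 + 0 = 12, q_0 = 12*0 + 1 = 1.
  i=1: a_1=2, p_1 = 2*12 + 1 = 25, q_1 = 2*1 + 0 = 2.
  i=2: a_2=2, p_2 = 2*25 + 12 = 62, q_2 = 2*2 + 1 = 5.
  i=3: a_3=3, p_3 = 3*62 + 25 = 211, q_3 = 3*5 + 2 = 17.
  i=4: a_4=1, p_4 = 1*211 + 62 = 273, q_4 = 1*17 + 5 = 22.
  i=5: a_5=2, p_5 = 2*273 + 211 = 757, q_5 = 2*22 + 17 = 61.
  i=6: a_6=1, p_6 = 1*757 + 273 = 1030, q_6 = 1*61 + 22 = 83.
  i=7: a_7=3, p_7 = 3*1030 + 757 = 3847, q_7 = 3*83 + 61 = 310.
  i=8: a_8=2, p_8 = 2*3847 + 1030 = 8724, q_8 = 2*310 + 83 = 703.
  i=9: a_9=2, p_9 = 2*8724 + 3847 = 21295, q_9 = 2*703 + 310 = 1716.
Check: 21295^2 - 154*1716^2 = 453477025 - 453477024 = 1, so (x, y) = (21295, 1716) solves the equation, and by the theorem it is the least positive solution.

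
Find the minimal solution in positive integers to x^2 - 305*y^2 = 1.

First expand sqrt(305) as a continued fraction. With x_i = (sqrt(305) + m_i)/d_i and (m_0, d_0) = (0, 1): a_0 = floor(sqrt(305)) = 17, since 17^2 = 289 <= 305 < 324 = 18^2.
Iterate m_{i+1} = d_i*a_i - m_i, d_{i+1} = (305 - m_{i+1}^2)/d_i, a_{i+1} = floor((a_0 + m_{i+1})/d_{i+1}):
  m_1 = 1*17 - 0 = 17, d_1 = (305 - 17^2)/1 = 16/1 = 16, a_1 = floor((17 + 17)/16) = 2.
  m_2 = 16*2 - 17 = 15, d_2 = (305 - 15^2)/16 = 80/16 = 5, a_2 = floor((17 + 15)/5) = 6.
  m_3 = 5*6 - 15 = 15, d_3 = (305 - 15^2)/5 = 80/5 = 16, a_3 = floor((17 + 15)/16) = 2.
  m_4 = 16*2 - 15 = 17, d_4 = (305 - 17^2)/16 = 16/16 = 1, a_4 = floor((17 + 17)/1) = 34.
  m_5 = 1*34 - 17 = 17, d_5 = (305 - 17^2)/1 = 16/1 = 16: (m_5, d_5) = (m_1, d_1) = (17, 16), so from here the quotients repeat a_1, ..., a_4; the period length is 4.
So sqrt(305) = [17; (2, 6, 2, 34)] with period length k = 4.
k is even, so the fundamental solution of x^2 - 305y^2 = 1 is (p_{k-1}, q_{k-1}) = (p_3, q_3); compute convergents through index 3.
Convergents (p_i = a_i*p_{i-1} + p_{i-2}, q_i = a_i*q_{i-1} + q_{i-2} with p_{-2}=0, p_{-1}=1, q_{-2}=1, q_{-1}=0):
  i=0: a_0=17, p_0 = 17*1 + 0 = 17, q_0 = 17*0 + 1 = 1.
  i=1: a_1=2, p_1 = 2*17 + 1 = 35, q_1 = 2*1 + 0 = 2.
  i=2: a_2=6, p_2 = 6*35 + 17 = 227, q_2 = 6*2 + 1 = 13.
  i=3: a_3=2, p_3 = 2*227 + 35 = 489, q_3 = 2*13 + 2 = 28.
Check: 489^2 - 305*28^2 = 239121 - 239120 = 1, so (x, y) = (489, 28) solves the equation, and by the theorem it is the least positive solution.

(x, y) = (489, 28)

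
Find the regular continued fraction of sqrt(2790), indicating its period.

[52; (1, 4, 1, 1, 3, 10, 3, 1, 1, 4, 1, 104)]

Write x_i = (sqrt(2790) + m_i)/d_i with (m_0, d_0) = (0, 1). a_0 = floor(sqrt(2790)) = 52, since 52^2 = 2704 <= 2790 < 2809 = 53^2.
Iterate m_{i+1} = d_i*a_i - m_i, d_{i+1} = (2790 - m_{i+1}^2)/d_i, a_{i+1} = floor((a_0 + m_{i+1})/d_{i+1}):
  m_1 = 1*52 - 0 = 52, d_1 = (2790 - 52^2)/1 = 86/1 = 86, a_1 = floor((52 + 52)/86) = 1.
  m_2 = 86*1 - 52 = 34, d_2 = (2790 - 34^2)/86 = 1634/86 = 19, a_2 = floor((52 + 34)/19) = 4.
  m_3 = 19*4 - 34 = 42, d_3 = (2790 - 42^2)/19 = 1026/19 = 54, a_3 = floor((52 + 42)/54) = 1.
  m_4 = 54*1 - 42 = 12, d_4 = (2790 - 12^2)/54 = 2646/54 = 49, a_4 = floor((52 + 12)/49) = 1.
  m_5 = 49*1 - 12 = 37, d_5 = (2790 - 37^2)/49 = 1421/49 = 29, a_5 = floor((52 + 37)/29) = 3.
  m_6 = 29*3 - 37 = 50, d_6 = (2790 - 50^2)/29 = 290/29 = 10, a_6 = floor((52 + 50)/10) = 10.
  m_7 = 10*10 - 50 = 50, d_7 = (2790 - 50^2)/10 = 290/10 = 29, a_7 = floor((52 + 50)/29) = 3.
  m_8 = 29*3 - 50 = 37, d_8 = (2790 - 37^2)/29 = 1421/29 = 49, a_8 = floor((52 + 37)/49) = 1.
  m_9 = 49*1 - 37 = 12, d_9 = (2790 - 12^2)/49 = 2646/49 = 54, a_9 = floor((52 + 12)/54) = 1.
  m_10 = 54*1 - 12 = 42, d_10 = (2790 - 42^2)/54 = 1026/54 = 19, a_10 = floor((52 + 42)/19) = 4.
  m_11 = 19*4 - 42 = 34, d_11 = (2790 - 34^2)/19 = 1634/19 = 86, a_11 = floor((52 + 34)/86) = 1.
  m_12 = 86*1 - 34 = 52, d_12 = (2790 - 52^2)/86 = 86/86 = 1, a_12 = floor((52 + 52)/1) = 104.
  m_13 = 1*104 - 52 = 52, d_13 = (2790 - 52^2)/1 = 86/1 = 86: (m_13, d_13) = (m_1, d_1) = (52, 86), so from here the quotients repeat a_1, ..., a_12; the period length is 12.
Hence the expansion of sqrt(2790) is a_0 = 52 followed by the repeating block 1, 4, 1, 1, 3, 10, 3, 1, 1, 4, 1, 104 (period 12).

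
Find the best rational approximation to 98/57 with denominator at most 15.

12/7

Expand x = 98/57 as a continued fraction with the Euclidean algorithm:
  98 = 1*57 + 41, so a_0 = 1.
  57 = 1*41 + 16, so a_1 = 1.
  41 = 2*16 + 9, so a_2 = 2.
  16 = 1*9 + 7, so a_3 = 1.
  9 = 1*7 + 2, so a_4 = 1.
  7 = 3*2 + 1, so a_5 = 3.
  2 = 2*1 + 0, so a_6 = 2.
so x = [1; 1, 2, 1, 1, 3, 2].
Convergents (p_i = a_i*p_{i-1} + p_{i-2}, q_i = a_i*q_{i-1} + q_{i-2} with p_{-2}=0, p_{-1}=1, q_{-2}=1, q_{-1}=0), until the denominator exceeds 15:
  i=0: a_0=1, p_0 = 1*1 + 0 = 1, q_0 = 1*0 + 1 = 1.
  i=1: a_1=1, p_1 = 1*1 + 1 = 2, q_1 = 1*1 + 0 = 1.
  i=2: a_2=2, p_2 = 2*2 + 1 = 5, q_2 = 2*1 + 1 = 3.
  i=3: a_3=1, p_3 = 1*5 + 2 = 7, q_3 = 1*3 + 1 = 4.
  i=4: a_4=1, p_4 = 1*7 + 5 = 12, q_4 = 1*4 + 3 = 7.
  i=5: a_5=3, p_5 = 3*12 + 7 = 43, q_5 = 3*7 + 4 = 25.
q_5 = 25 > 15, so the last convergent with denominator <= 15 is p_4/q_4 = 12/7.
The closest fraction with denominator <= 15 is either p_4/q_4 or the intermediate fraction (k*p_4 + p_3)/(k*q_4 + q_3) with the largest k >= 1 whose denominator stays <= 15; these approach x as k grows, and every other convergent or intermediate fraction in range is farther away.
Largest k: floor((15 - q_3)/q_4) = floor((15 - 4)/7) = 1.
That gives (1*12 + 7)/(1*7 + 4) = 19/11.
Compare the errors: |x - 12/7| = |98*7 - 12*57|/(57*7) = 2/399, and |x - 19/11| = |98*11 - 19*57|/(57*11) = 5/627.
Cross-multiplying, 2*627 = 1254 < 1995 = 5*399, so 2/399 is smaller: the convergent 12/7 is closer to x than 19/11.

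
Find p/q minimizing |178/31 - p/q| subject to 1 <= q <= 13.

Expand x = 178/31 as a continued fraction with the Euclidean algorithm:
  178 = 5*31 + 23, so a_0 = 5.
  31 = 1*23 + 8, so a_1 = 1.
  23 = 2*8 + 7, so a_2 = 2.
  8 = 1*7 + 1, so a_3 = 1.
  7 = 7*1 + 0, so a_4 = 7.
so x = [5; 1, 2, 1, 7].
Convergents (p_i = a_i*p_{i-1} + p_{i-2}, q_i = a_i*q_{i-1} + q_{i-2} with p_{-2}=0, p_{-1}=1, q_{-2}=1, q_{-1}=0), until the denominator exceeds 13:
  i=0: a_0=5, p_0 = 5*1 + 0 = 5, q_0 = 5*0 + 1 = 1.
  i=1: a_1=1, p_1 = 1*5 + 1 = 6, q_1 = 1*1 + 0 = 1.
  i=2: a_2=2, p_2 = 2*6 + 5 = 17, q_2 = 2*1 + 1 = 3.
  i=3: a_3=1, p_3 = 1*17 + 6 = 23, q_3 = 1*3 + 1 = 4.
  i=4: a_4=7, p_4 = 7*23 + 17 = 178, q_4 = 7*4 + 3 = 31.
q_4 = 31 > 13, so the last convergent with denominator <= 13 is p_3/q_3 = 23/4.
The closest fraction with denominator <= 13 is either p_3/q_3 or the intermediate fraction (k*p_3 + p_2)/(k*q_3 + q_2) with the largest k >= 1 whose denominator stays <= 13; these approach x as k grows, and every other convergent or intermediate fraction in range is farther away.
Largest k: floor((13 - q_2)/q_3) = floor((13 - 3)/4) = 2.
That gives (2*23 + 17)/(2*4 + 3) = 63/11.
Compare the errors: |x - 23/4| = |178*4 - 23*31|/(31*4) = 1/124, and |x - 63/11| = |178*11 - 63*31|/(31*11) = 5/341.
Cross-multiplying, 1*341 = 341 < 620 = 5*124, so 1/124 is smaller: the convergent 23/4 is closer to x than 63/11.

23/4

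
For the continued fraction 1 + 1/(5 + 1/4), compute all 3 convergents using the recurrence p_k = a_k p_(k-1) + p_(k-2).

Using the convergent recurrence p_i = a_i*p_{i-1} + p_{i-2}, q_i = a_i*q_{i-1} + q_{i-2} with p_{-2}=0, p_{-1}=1, q_{-2}=1, q_{-1}=0:
  i=0: a_0=1, p_0 = 1*1 + 0 = 1, q_0 = 1*0 + 1 = 1.
  i=1: a_1=5, p_1 = 5*1 + 1 = 6, q_1 = 5*1 + 0 = 5.
  i=2: a_2=4, p_2 = 4*6 + 1 = 25, q_2 = 4*5 + 1 = 21.

1/1, 6/5, 25/21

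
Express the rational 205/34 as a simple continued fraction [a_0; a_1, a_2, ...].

[6; 34]

Run the Euclidean algorithm on 205 and 34; the successive quotients are the partial quotients a_0, a_1, ... (each step inverts the fractional part left over by the previous one):
  205 = 6*34 + 1, so a_0 = 6.
  34 = 34*1 + 0, so a_1 = 34.
The remainder reaches 0 after 2 divisions, so the expansion has 2 partial quotients, read off in order.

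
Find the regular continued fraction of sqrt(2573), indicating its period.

Write x_i = (sqrt(2573) + m_i)/d_i with (m_0, d_0) = (0, 1). a_0 = floor(sqrt(2573)) = 50, since 50^2 = 2500 <= 2573 < 2601 = 51^2.
Iterate m_{i+1} = d_i*a_i - m_i, d_{i+1} = (2573 - m_{i+1}^2)/d_i, a_{i+1} = floor((a_0 + m_{i+1})/d_{i+1}):
  m_1 = 1*50 - 0 = 50, d_1 = (2573 - 50^2)/1 = 73/1 = 73, a_1 = floor((50 + 50)/73) = 1.
  m_2 = 73*1 - 50 = 23, d_2 = (2573 - 23^2)/73 = 2044/73 = 28, a_2 = floor((50 + 23)/28) = 2.
  m_3 = 28*2 - 23 = 33, d_3 = (2573 - 33^2)/28 = 1484/28 = 53, a_3 = floor((50 + 33)/53) = 1.
  m_4 = 53*1 - 33 = 20, d_4 = (2573 - 20^2)/53 = 2173/53 = 41, a_4 = floor((50 + 20)/41) = 1.
  m_5 = 41*1 - 20 = 21, d_5 = (2573 - 21^2)/41 = 2132/41 = 52, a_5 = floor((50 + 21)/52) = 1.
  m_6 = 52*1 - 21 = 31, d_6 = (2573 - 31^2)/52 = 1612/52 = 31, a_6 = floor((50 + 31)/31) = 2.
  m_7 = 31*2 - 31 = 31, d_7 = (2573 - 31^2)/31 = 1612/31 = 52, a_7 = floor((50 + 31)/52) = 1.
  m_8 = 52*1 - 31 = 21, d_8 = (2573 - 21^2)/52 = 2132/52 = 41, a_8 = floor((50 + 21)/41) = 1.
  m_9 = 41*1 - 21 = 20, d_9 = (2573 - 20^2)/41 = 2173/41 = 53, a_9 = floor((50 + 20)/53) = 1.
  m_10 = 53*1 - 20 = 33, d_10 = (2573 - 33^2)/53 = 1484/53 = 28, a_10 = floor((50 + 33)/28) = 2.
  m_11 = 28*2 - 33 = 23, d_11 = (2573 - 23^2)/28 = 2044/28 = 73, a_11 = floor((50 + 23)/73) = 1.
  m_12 = 73*1 - 23 = 50, d_12 = (2573 - 50^2)/73 = 73/73 = 1, a_12 = floor((50 + 50)/1) = 100.
  m_13 = 1*100 - 50 = 50, d_13 = (2573 - 50^2)/1 = 73/1 = 73: (m_13, d_13) = (m_1, d_1) = (50, 73), so from here the quotients repeat a_1, ..., a_12; the period length is 12.
Hence the expansion of sqrt(2573) is a_0 = 50 followed by the repeating block 1, 2, 1, 1, 1, 2, 1, 1, 1, 2, 1, 100 (period 12).

[50; (1, 2, 1, 1, 1, 2, 1, 1, 1, 2, 1, 100)]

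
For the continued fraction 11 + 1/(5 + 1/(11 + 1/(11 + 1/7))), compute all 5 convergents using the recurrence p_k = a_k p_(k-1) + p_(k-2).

11/1, 56/5, 627/56, 6953/621, 49298/4403

Using the convergent recurrence p_i = a_i*p_{i-1} + p_{i-2}, q_i = a_i*q_{i-1} + q_{i-2} with p_{-2}=0, p_{-1}=1, q_{-2}=1, q_{-1}=0:
  i=0: a_0=11, p_0 = 11*1 + 0 = 11, q_0 = 11*0 + 1 = 1.
  i=1: a_1=5, p_1 = 5*11 + 1 = 56, q_1 = 5*1 + 0 = 5.
  i=2: a_2=11, p_2 = 11*56 + 11 = 627, q_2 = 11*5 + 1 = 56.
  i=3: a_3=11, p_3 = 11*627 + 56 = 6953, q_3 = 11*56 + 5 = 621.
  i=4: a_4=7, p_4 = 7*6953 + 627 = 49298, q_4 = 7*621 + 56 = 4403.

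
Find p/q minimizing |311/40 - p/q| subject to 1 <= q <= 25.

171/22

Expand x = 311/40 as a continued fraction with the Euclidean algorithm:
  311 = 7*40 + 31, so a_0 = 7.
  40 = 1*31 + 9, so a_1 = 1.
  31 = 3*9 + 4, so a_2 = 3.
  9 = 2*4 + 1, so a_3 = 2.
  4 = 4*1 + 0, so a_4 = 4.
so x = [7; 1, 3, 2, 4].
Convergents (p_i = a_i*p_{i-1} + p_{i-2}, q_i = a_i*q_{i-1} + q_{i-2} with p_{-2}=0, p_{-1}=1, q_{-2}=1, q_{-1}=0), until the denominator exceeds 25:
  i=0: a_0=7, p_0 = 7*1 + 0 = 7, q_0 = 7*0 + 1 = 1.
  i=1: a_1=1, p_1 = 1*7 + 1 = 8, q_1 = 1*1 + 0 = 1.
  i=2: a_2=3, p_2 = 3*8 + 7 = 31, q_2 = 3*1 + 1 = 4.
  i=3: a_3=2, p_3 = 2*31 + 8 = 70, q_3 = 2*4 + 1 = 9.
  i=4: a_4=4, p_4 = 4*70 + 31 = 311, q_4 = 4*9 + 4 = 40.
q_4 = 40 > 25, so the last convergent with denominator <= 25 is p_3/q_3 = 70/9.
The closest fraction with denominator <= 25 is either p_3/q_3 or the intermediate fraction (k*p_3 + p_2)/(k*q_3 + q_2) with the largest k >= 1 whose denominator stays <= 25; these approach x as k grows, and every other convergent or intermediate fraction in range is farther away.
Largest k: floor((25 - q_2)/q_3) = floor((25 - 4)/9) = 2.
That gives (2*70 + 31)/(2*9 + 4) = 171/22.
Compare the errors: |x - 70/9| = |311*9 - 70*40|/(40*9) = 1/360, and |x - 171/22| = |311*22 - 171*40|/(40*22) = 2/880.
Cross-multiplying, 2*360 = 720 < 880 = 1*880, so 2/880 is smaller: the intermediate fraction 171/22 is closer to x than 70/9.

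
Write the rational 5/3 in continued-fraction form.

[1; 1, 2]

Run the Euclidean algorithm on 5 and 3; the successive quotients are the partial quotients a_0, a_1, ... (each step inverts the fractional part left over by the previous one):
  5 = 1*3 + 2, so a_0 = 1.
  3 = 1*2 + 1, so a_1 = 1.
  2 = 2*1 + 0, so a_2 = 2.
The remainder reaches 0 after 3 divisions, so the expansion has 3 partial quotients, read off in order.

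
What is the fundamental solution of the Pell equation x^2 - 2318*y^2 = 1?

(x, y) = (2588597, 53766)

First expand sqrt(2318) as a continued fraction. With x_i = (sqrt(2318) + m_i)/d_i and (m_0, d_0) = (0, 1): a_0 = floor(sqrt(2318)) = 48, since 48^2 = 2304 <= 2318 < 2401 = 49^2.
Iterate m_{i+1} = d_i*a_i - m_i, d_{i+1} = (2318 - m_{i+1}^2)/d_i, a_{i+1} = floor((a_0 + m_{i+1})/d_{i+1}):
  m_1 = 1*48 - 0 = 48, d_1 = (2318 - 48^2)/1 = 14/1 = 14, a_1 = floor((48 + 48)/14) = 6.
  m_2 = 14*6 - 48 = 36, d_2 = (2318 - 36^2)/14 = 1022/14 = 73, a_2 = floor((48 + 36)/73) = 1.
  m_3 = 73*1 - 36 = 37, d_3 = (2318 - 37^2)/73 = 949/73 = 13, a_3 = floor((48 + 37)/13) = 6.
  m_4 = 13*6 - 37 = 41, d_4 = (2318 - 41^2)/13 = 637/13 = 49, a_4 = floor((48 + 41)/49) = 1.
  m_5 = 49*1 - 41 = 8, d_5 = (2318 - 8^2)/49 = 2254/49 = 46, a_5 = floor((48 + 8)/46) = 1.
  m_6 = 46*1 - 8 = 38, d_6 = (2318 - 38^2)/46 = 874/46 = 19, a_6 = floor((48 + 38)/19) = 4.
  m_7 = 19*4 - 38 = 38, d_7 = (2318 - 38^2)/19 = 874/19 = 46, a_7 = floor((48 + 38)/46) = 1.
  m_8 = 46*1 - 38 = 8, d_8 = (2318 - 8^2)/46 = 2254/46 = 49, a_8 = floor((48 + 8)/49) = 1.
  m_9 = 49*1 - 8 = 41, d_9 = (2318 - 41^2)/49 = 637/49 = 13, a_9 = floor((48 + 41)/13) = 6.
  m_10 = 13*6 - 41 = 37, d_10 = (2318 - 37^2)/13 = 949/13 = 73, a_10 = floor((48 + 37)/73) = 1.
  m_11 = 73*1 - 37 = 36, d_11 = (2318 - 36^2)/73 = 1022/73 = 14, a_11 = floor((48 + 36)/14) = 6.
  m_12 = 14*6 - 36 = 48, d_12 = (2318 - 48^2)/14 = 14/14 = 1, a_12 = floor((48 + 48)/1) = 96.
  m_13 = 1*96 - 48 = 48, d_13 = (2318 - 48^2)/1 = 14/1 = 14: (m_13, d_13) = (m_1, d_1) = (48, 14), so from here the quotients repeat a_1, ..., a_12; the period length is 12.
So sqrt(2318) = [48; (6, 1, 6, 1, 1, 4, 1, 1, 6, 1, 6, 96)] with period length k = 12.
k is even, so the fundamental solution of x^2 - 2318y^2 = 1 is (p_{k-1}, q_{k-1}) = (p_11, q_11); compute convergents through index 11.
Convergents (p_i = a_i*p_{i-1} + p_{i-2}, q_i = a_i*q_{i-1} + q_{i-2} with p_{-2}=0, p_{-1}=1, q_{-2}=1, q_{-1}=0):
  i=0: a_0=48, p_0 = 48*1 + 0 = 48, q_0 = 48*0 + 1 = 1.
  i=1: a_1=6, p_1 = 6*48 + 1 = 289, q_1 = 6*1 + 0 = 6.
  i=2: a_2=1, p_2 = 1*289 + 48 = 337, q_2 = 1*6 + 1 = 7.
  i=3: a_3=6, p_3 = 6*337 + 289 = 2311, q_3 = 6*7 + 6 = 48.
  i=4: a_4=1, p_4 = 1*2311 + 337 = 2648, q_4 = 1*48 + 7 = 55.
  i=5: a_5=1, p_5 = 1*2648 + 2311 = 4959, q_5 = 1*55 + 48 = 103.
  i=6: a_6=4, p_6 = 4*4959 + 2648 = 22484, q_6 = 4*103 + 55 = 467.
  i=7: a_7=1, p_7 = 1*22484 + 4959 = 27443, q_7 = 1*467 + 103 = 570.
  i=8: a_8=1, p_8 = 1*27443 + 22484 = 49927, q_8 = 1*570 + 467 = 1037.
  i=9: a_9=6, p_9 = 6*49927 + 27443 = 327005, q_9 = 6*1037 + 570 = 6792.
  i=10: a_10=1, p_10 = 1*327005 + 49927 = 376932, q_10 = 1*6792 + 1037 = 7829.
  i=11: a_11=6, p_11 = 6*376932 + 327005 = 2588597, q_11 = 6*7829 + 6792 = 53766.
Check: 2588597^2 - 2318*53766^2 = 6700834428409 - 6700834428408 = 1, so (x, y) = (2588597, 53766) solves the equation, and by the theorem it is the least positive solution.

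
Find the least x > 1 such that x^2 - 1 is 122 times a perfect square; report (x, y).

First expand sqrt(122) as a continued fraction. With x_i = (sqrt(122) + m_i)/d_i and (m_0, d_0) = (0, 1): a_0 = floor(sqrt(122)) = 11, since 11^2 = 121 <= 122 < 144 = 12^2.
Iterate m_{i+1} = d_i*a_i - m_i, d_{i+1} = (122 - m_{i+1}^2)/d_i, a_{i+1} = floor((a_0 + m_{i+1})/d_{i+1}):
  m_1 = 1*11 - 0 = 11, d_1 = (122 - 11^2)/1 = 1/1 = 1, a_1 = floor((11 + 11)/1) = 22.
  m_2 = 1*22 - 11 = 11, d_2 = (122 - 11^2)/1 = 1/1 = 1: (m_2, d_2) = (m_1, d_1) = (11, 1), so from here the quotient a_1 repeats; the period length is 1.
So sqrt(122) = [11; (22)] with period length k = 1.
k is odd, so (p_{k-1}, q_{k-1}) only solves x^2 - 122y^2 = -1 and the fundamental solution of x^2 - 122y^2 = 1 is (p_{2k-1}, q_{2k-1}) = (p_1, q_1); compute convergents through index 1, running through the period twice.
Convergents (p_i = a_i*p_{i-1} + p_{i-2}, q_i = a_i*q_{i-1} + q_{i-2} with p_{-2}=0, p_{-1}=1, q_{-2}=1, q_{-1}=0):
  i=0: a_0=11, p_0 = 11*1 + 0 = 11, q_0 = 11*0 + 1 = 1.
  i=1: a_1=22, p_1 = 22*11 + 1 = 243, q_1 = 22*1 + 0 = 22.
Indeed p_0^2 - 122*q_0^2 = 121 - 122 = -1, not +1.
Check: 243^2 - 122*22^2 = 59049 - 59048 = 1, so (x, y) = (243, 22) solves the equation, and by the theorem it is the least positive solution.

(x, y) = (243, 22)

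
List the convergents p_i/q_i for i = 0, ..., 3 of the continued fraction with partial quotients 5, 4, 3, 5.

5/1, 21/4, 68/13, 361/69

Using the convergent recurrence p_i = a_i*p_{i-1} + p_{i-2}, q_i = a_i*q_{i-1} + q_{i-2} with p_{-2}=0, p_{-1}=1, q_{-2}=1, q_{-1}=0:
  i=0: a_0=5, p_0 = 5*1 + 0 = 5, q_0 = 5*0 + 1 = 1.
  i=1: a_1=4, p_1 = 4*5 + 1 = 21, q_1 = 4*1 + 0 = 4.
  i=2: a_2=3, p_2 = 3*21 + 5 = 68, q_2 = 3*4 + 1 = 13.
  i=3: a_3=5, p_3 = 5*68 + 21 = 361, q_3 = 5*13 + 4 = 69.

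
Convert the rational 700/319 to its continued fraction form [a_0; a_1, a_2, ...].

[2; 5, 6, 1, 8]

Run the Euclidean algorithm on 700 and 319; the successive quotients are the partial quotients a_0, a_1, ... (each step inverts the fractional part left over by the previous one):
  700 = 2*319 + 62, so a_0 = 2.
  319 = 5*62 + 9, so a_1 = 5.
  62 = 6*9 + 8, so a_2 = 6.
  9 = 1*8 + 1, so a_3 = 1.
  8 = 8*1 + 0, so a_4 = 8.
The remainder reaches 0 after 5 divisions, so the expansion has 5 partial quotients, read off in order.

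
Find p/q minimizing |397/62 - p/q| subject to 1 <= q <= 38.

Expand x = 397/62 as a continued fraction with the Euclidean algorithm:
  397 = 6*62 + 25, so a_0 = 6.
  62 = 2*25 + 12, so a_1 = 2.
  25 = 2*12 + 1, so a_2 = 2.
  12 = 12*1 + 0, so a_3 = 12.
so x = [6; 2, 2, 12].
Convergents (p_i = a_i*p_{i-1} + p_{i-2}, q_i = a_i*q_{i-1} + q_{i-2} with p_{-2}=0, p_{-1}=1, q_{-2}=1, q_{-1}=0), until the denominator exceeds 38:
  i=0: a_0=6, p_0 = 6*1 + 0 = 6, q_0 = 6*0 + 1 = 1.
  i=1: a_1=2, p_1 = 2*6 + 1 = 13, q_1 = 2*1 + 0 = 2.
  i=2: a_2=2, p_2 = 2*13 + 6 = 32, q_2 = 2*2 + 1 = 5.
  i=3: a_3=12, p_3 = 12*32 + 13 = 397, q_3 = 12*5 + 2 = 62.
q_3 = 62 > 38, so the last convergent with denominator <= 38 is p_2/q_2 = 32/5.
The closest fraction with denominator <= 38 is either p_2/q_2 or the intermediate fraction (k*p_2 + p_1)/(k*q_2 + q_1) with the largest k >= 1 whose denominator stays <= 38; these approach x as k grows, and every other convergent or intermediate fraction in range is farther away.
Largest k: floor((38 - q_1)/q_2) = floor((38 - 2)/5) = 7.
That gives (7*32 + 13)/(7*5 + 2) = 237/37.
Compare the errors: |x - 32/5| = |397*5 - 32*62|/(62*5) = 1/310, and |x - 237/37| = |397*37 - 237*62|/(62*37) = 5/2294.
Cross-multiplying, 5*310 = 1550 < 2294 = 1*2294, so 5/2294 is smaller: the intermediate fraction 237/37 is closer to x than 32/5.

237/37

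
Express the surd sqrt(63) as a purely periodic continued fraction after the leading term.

Write x_i = (sqrt(63) + m_i)/d_i with (m_0, d_0) = (0, 1). a_0 = floor(sqrt(63)) = 7, since 7^2 = 49 <= 63 < 64 = 8^2.
Iterate m_{i+1} = d_i*a_i - m_i, d_{i+1} = (63 - m_{i+1}^2)/d_i, a_{i+1} = floor((a_0 + m_{i+1})/d_{i+1}):
  m_1 = 1*7 - 0 = 7, d_1 = (63 - 7^2)/1 = 14/1 = 14, a_1 = floor((7 + 7)/14) = 1.
  m_2 = 14*1 - 7 = 7, d_2 = (63 - 7^2)/14 = 14/14 = 1, a_2 = floor((7 + 7)/1) = 14.
  m_3 = 1*14 - 7 = 7, d_3 = (63 - 7^2)/1 = 14/1 = 14: (m_3, d_3) = (m_1, d_1) = (7, 14), so from here the quotients repeat a_1, a_2; the period length is 2.
Hence the expansion of sqrt(63) is a_0 = 7 followed by the repeating block 1, 14 (period 2).

[7; (1, 14)]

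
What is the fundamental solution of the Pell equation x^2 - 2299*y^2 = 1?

(x, y) = (19651490, 409851)

First expand sqrt(2299) as a continued fraction. With x_i = (sqrt(2299) + m_i)/d_i and (m_0, d_0) = (0, 1): a_0 = floor(sqrt(2299)) = 47, since 47^2 = 2209 <= 2299 < 2304 = 48^2.
Iterate m_{i+1} = d_i*a_i - m_i, d_{i+1} = (2299 - m_{i+1}^2)/d_i, a_{i+1} = floor((a_0 + m_{i+1})/d_{i+1}):
  m_1 = 1*47 - 0 = 47, d_1 = (2299 - 47^2)/1 = 90/1 = 90, a_1 = floor((47 + 47)/90) = 1.
  m_2 = 90*1 - 47 = 43, d_2 = (2299 - 43^2)/90 = 450/90 = 5, a_2 = floor((47 + 43)/5) = 18.
  m_3 = 5*18 - 43 = 47, d_3 = (2299 - 47^2)/5 = 90/5 = 18, a_3 = floor((47 + 47)/18) = 5.
  m_4 = 18*5 - 47 = 43, d_4 = (2299 - 43^2)/18 = 450/18 = 25, a_4 = floor((47 + 43)/25) = 3.
  m_5 = 25*3 - 43 = 32, d_5 = (2299 - 32^2)/25 = 1275/25 = 51, a_5 = floor((47 + 32)/51) = 1.
  m_6 = 51*1 - 32 = 19, d_6 = (2299 - 19^2)/51 = 1938/51 = 38, a_6 = floor((47 + 19)/38) = 1.
  m_7 = 38*1 - 19 = 19, d_7 = (2299 - 19^2)/38 = 1938/38 = 51, a_7 = floor((47 + 19)/51) = 1.
  m_8 = 51*1 - 19 = 32, d_8 = (2299 - 32^2)/51 = 1275/51 = 25, a_8 = floor((47 + 32)/25) = 3.
  m_9 = 25*3 - 32 = 43, d_9 = (2299 - 43^2)/25 = 450/25 = 18, a_9 = floor((47 + 43)/18) = 5.
  m_10 = 18*5 - 43 = 47, d_10 = (2299 - 47^2)/18 = 90/18 = 5, a_10 = floor((47 + 47)/5) = 18.
  m_11 = 5*18 - 47 = 43, d_11 = (2299 - 43^2)/5 = 450/5 = 90, a_11 = floor((47 + 43)/90) = 1.
  m_12 = 90*1 - 43 = 47, d_12 = (2299 - 47^2)/90 = 90/90 = 1, a_12 = floor((47 + 47)/1) = 94.
  m_13 = 1*94 - 47 = 47, d_13 = (2299 - 47^2)/1 = 90/1 = 90: (m_13, d_13) = (m_1, d_1) = (47, 90), so from here the quotients repeat a_1, ..., a_12; the period length is 12.
So sqrt(2299) = [47; (1, 18, 5, 3, 1, 1, 1, 3, 5, 18, 1, 94)] with period length k = 12.
k is even, so the fundamental solution of x^2 - 2299y^2 = 1 is (p_{k-1}, q_{k-1}) = (p_11, q_11); compute convergents through index 11.
Convergents (p_i = a_i*p_{i-1} + p_{i-2}, q_i = a_i*q_{i-1} + q_{i-2} with p_{-2}=0, p_{-1}=1, q_{-2}=1, q_{-1}=0):
  i=0: a_0=47, p_0 = 47*1 + 0 = 47, q_0 = 47*0 + 1 = 1.
  i=1: a_1=1, p_1 = 1*47 + 1 = 48, q_1 = 1*1 + 0 = 1.
  i=2: a_2=18, p_2 = 18*48 + 47 = 911, q_2 = 18*1 + 1 = 19.
  i=3: a_3=5, p_3 = 5*911 + 48 = 4603, q_3 = 5*19 + 1 = 96.
  i=4: a_4=3, p_4 = 3*4603 + 911 = 14720, q_4 = 3*96 + 19 = 307.
  i=5: a_5=1, p_5 = 1*14720 + 4603 = 19323, q_5 = 1*307 + 96 = 403.
  i=6: a_6=1, p_6 = 1*19323 + 14720 = 34043, q_6 = 1*403 + 307 = 710.
  i=7: a_7=1, p_7 = 1*34043 + 19323 = 53366, q_7 = 1*710 + 403 = 1113.
  i=8: a_8=3, p_8 = 3*53366 + 34043 = 194141, q_8 = 3*1113 + 710 = 4049.
  i=9: a_9=5, p_9 = 5*194141 + 53366 = 1024071, q_9 = 5*4049 + 1113 = 21358.
  i=10: a_10=18, p_10 = 18*1024071 + 194141 = 18627419, q_10 = 18*21358 + 4049 = 388493.
  i=11: a_11=1, p_11 = 1*18627419 + 1024071 = 19651490, q_11 = 1*388493 + 21358 = 409851.
Check: 19651490^2 - 2299*409851^2 = 386181059220100 - 386181059220099 = 1, so (x, y) = (19651490, 409851) solves the equation, and by the theorem it is the least positive solution.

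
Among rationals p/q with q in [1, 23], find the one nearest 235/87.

27/10

Expand x = 235/87 as a continued fraction with the Euclidean algorithm:
  235 = 2*87 + 61, so a_0 = 2.
  87 = 1*61 + 26, so a_1 = 1.
  61 = 2*26 + 9, so a_2 = 2.
  26 = 2*9 + 8, so a_3 = 2.
  9 = 1*8 + 1, so a_4 = 1.
  8 = 8*1 + 0, so a_5 = 8.
so x = [2; 1, 2, 2, 1, 8].
Convergents (p_i = a_i*p_{i-1} + p_{i-2}, q_i = a_i*q_{i-1} + q_{i-2} with p_{-2}=0, p_{-1}=1, q_{-2}=1, q_{-1}=0), until the denominator exceeds 23:
  i=0: a_0=2, p_0 = 2*1 + 0 = 2, q_0 = 2*0 + 1 = 1.
  i=1: a_1=1, p_1 = 1*2 + 1 = 3, q_1 = 1*1 + 0 = 1.
  i=2: a_2=2, p_2 = 2*3 + 2 = 8, q_2 = 2*1 + 1 = 3.
  i=3: a_3=2, p_3 = 2*8 + 3 = 19, q_3 = 2*3 + 1 = 7.
  i=4: a_4=1, p_4 = 1*19 + 8 = 27, q_4 = 1*7 + 3 = 10.
  i=5: a_5=8, p_5 = 8*27 + 19 = 235, q_5 = 8*10 + 7 = 87.
q_5 = 87 > 23, so the last convergent with denominator <= 23 is p_4/q_4 = 27/10.
The closest fraction with denominator <= 23 is either p_4/q_4 or the intermediate fraction (k*p_4 + p_3)/(k*q_4 + q_3) with the largest k >= 1 whose denominator stays <= 23; these approach x as k grows, and every other convergent or intermediate fraction in range is farther away.
Largest k: floor((23 - q_3)/q_4) = floor((23 - 7)/10) = 1.
That gives (1*27 + 19)/(1*10 + 7) = 46/17.
Compare the errors: |x - 27/10| = |235*10 - 27*87|/(87*10) = 1/870, and |x - 46/17| = |235*17 - 46*87|/(87*17) = 7/1479.
Cross-multiplying, 1*1479 = 1479 < 6090 = 7*870, so 1/870 is smaller: the convergent 27/10 is closer to x than 46/17.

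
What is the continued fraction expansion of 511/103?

[4; 1, 24, 1, 3]

Run the Euclidean algorithm on 511 and 103; the successive quotients are the partial quotients a_0, a_1, ... (each step inverts the fractional part left over by the previous one):
  511 = 4*103 + 99, so a_0 = 4.
  103 = 1*99 + 4, so a_1 = 1.
  99 = 24*4 + 3, so a_2 = 24.
  4 = 1*3 + 1, so a_3 = 1.
  3 = 3*1 + 0, so a_4 = 3.
The remainder reaches 0 after 5 divisions, so the expansion has 5 partial quotients, read off in order.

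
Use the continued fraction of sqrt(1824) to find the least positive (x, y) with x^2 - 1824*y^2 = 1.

First expand sqrt(1824) as a continued fraction. With x_i = (sqrt(1824) + m_i)/d_i and (m_0, d_0) = (0, 1): a_0 = floor(sqrt(1824)) = 42, since 42^2 = 1764 <= 1824 < 1849 = 43^2.
Iterate m_{i+1} = d_i*a_i - m_i, d_{i+1} = (1824 - m_{i+1}^2)/d_i, a_{i+1} = floor((a_0 + m_{i+1})/d_{i+1}):
  m_1 = 1*42 - 0 = 42, d_1 = (1824 - 42^2)/1 = 60/1 = 60, a_1 = floor((42 + 42)/60) = 1.
  m_2 = 60*1 - 42 = 18, d_2 = (1824 - 18^2)/60 = 1500/60 = 25, a_2 = floor((42 + 18)/25) = 2.
  m_3 = 25*2 - 18 = 32, d_3 = (1824 - 32^2)/25 = 800/25 = 32, a_3 = floor((42 + 32)/32) = 2.
  m_4 = 32*2 - 32 = 32, d_4 = (1824 - 32^2)/32 = 800/32 = 25, a_4 = floor((42 + 32)/25) = 2.
  m_5 = 25*2 - 32 = 18, d_5 = (1824 - 18^2)/25 = 1500/25 = 60, a_5 = floor((42 + 18)/60) = 1.
  m_6 = 60*1 - 18 = 42, d_6 = (1824 - 42^2)/60 = 60/60 = 1, a_6 = floor((42 + 42)/1) = 84.
  m_7 = 1*84 - 42 = 42, d_7 = (1824 - 42^2)/1 = 60/1 = 60: (m_7, d_7) = (m_1, d_1) = (42, 60), so from here the quotients repeat a_1, ..., a_6; the period length is 6.
So sqrt(1824) = [42; (1, 2, 2, 2, 1, 84)] with period length k = 6.
k is even, so the fundamental solution of x^2 - 1824y^2 = 1 is (p_{k-1}, q_{k-1}) = (p_5, q_5); compute convergents through index 5.
Convergents (p_i = a_i*p_{i-1} + p_{i-2}, q_i = a_i*q_{i-1} + q_{i-2} with p_{-2}=0, p_{-1}=1, q_{-2}=1, q_{-1}=0):
  i=0: a_0=42, p_0 = 42*1 + 0 = 42, q_0 = 42*0 + 1 = 1.
  i=1: a_1=1, p_1 = 1*42 + 1 = 43, q_1 = 1*1 + 0 = 1.
  i=2: a_2=2, p_2 = 2*43 + 42 = 128, q_2 = 2*1 + 1 = 3.
  i=3: a_3=2, p_3 = 2*128 + 43 = 299, q_3 = 2*3 + 1 = 7.
  i=4: a_4=2, p_4 = 2*299 + 128 = 726, q_4 = 2*7 + 3 = 17.
  i=5: a_5=1, p_5 = 1*726 + 299 = 1025, q_5 = 1*17 + 7 = 24.
Check: 1025^2 - 1824*24^2 = 1050625 - 1050624 = 1, so (x, y) = (1025, 24) solves the equation, and by the theorem it is the least positive solution.

(x, y) = (1025, 24)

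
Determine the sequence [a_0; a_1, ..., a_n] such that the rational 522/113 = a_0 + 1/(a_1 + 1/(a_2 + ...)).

Run the Euclidean algorithm on 522 and 113; the successive quotients are the partial quotients a_0, a_1, ... (each step inverts the fractional part left over by the previous one):
  522 = 4*113 + 70, so a_0 = 4.
  113 = 1*70 + 43, so a_1 = 1.
  70 = 1*43 + 27, so a_2 = 1.
  43 = 1*27 + 16, so a_3 = 1.
  27 = 1*16 + 11, so a_4 = 1.
  16 = 1*11 + 5, so a_5 = 1.
  11 = 2*5 + 1, so a_6 = 2.
  5 = 5*1 + 0, so a_7 = 5.
The remainder reaches 0 after 8 divisions, so the expansion has 8 partial quotients, read off in order.

[4; 1, 1, 1, 1, 1, 2, 5]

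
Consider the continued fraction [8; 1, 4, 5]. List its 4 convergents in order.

Using the convergent recurrence p_i = a_i*p_{i-1} + p_{i-2}, q_i = a_i*q_{i-1} + q_{i-2} with p_{-2}=0, p_{-1}=1, q_{-2}=1, q_{-1}=0:
  i=0: a_0=8, p_0 = 8*1 + 0 = 8, q_0 = 8*0 + 1 = 1.
  i=1: a_1=1, p_1 = 1*8 + 1 = 9, q_1 = 1*1 + 0 = 1.
  i=2: a_2=4, p_2 = 4*9 + 8 = 44, q_2 = 4*1 + 1 = 5.
  i=3: a_3=5, p_3 = 5*44 + 9 = 229, q_3 = 5*5 + 1 = 26.

8/1, 9/1, 44/5, 229/26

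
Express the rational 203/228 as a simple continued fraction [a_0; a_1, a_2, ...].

[0; 1, 8, 8, 3]

Run the Euclidean algorithm on 203 and 228; the successive quotients are the partial quotients a_0, a_1, ... (each step inverts the fractional part left over by the previous one):
  203 = 0*228 + 203, so a_0 = 0.
  228 = 1*203 + 25, so a_1 = 1.
  203 = 8*25 + 3, so a_2 = 8.
  25 = 8*3 + 1, so a_3 = 8.
  3 = 3*1 + 0, so a_4 = 3.
The remainder reaches 0 after 5 divisions, so the expansion has 5 partial quotients, read off in order.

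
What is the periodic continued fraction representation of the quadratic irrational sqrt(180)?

[13; (2, 2, 2, 26)]

Write x_i = (sqrt(180) + m_i)/d_i with (m_0, d_0) = (0, 1). a_0 = floor(sqrt(180)) = 13, since 13^2 = 169 <= 180 < 196 = 14^2.
Iterate m_{i+1} = d_i*a_i - m_i, d_{i+1} = (180 - m_{i+1}^2)/d_i, a_{i+1} = floor((a_0 + m_{i+1})/d_{i+1}):
  m_1 = 1*13 - 0 = 13, d_1 = (180 - 13^2)/1 = 11/1 = 11, a_1 = floor((13 + 13)/11) = 2.
  m_2 = 11*2 - 13 = 9, d_2 = (180 - 9^2)/11 = 99/11 = 9, a_2 = floor((13 + 9)/9) = 2.
  m_3 = 9*2 - 9 = 9, d_3 = (180 - 9^2)/9 = 99/9 = 11, a_3 = floor((13 + 9)/11) = 2.
  m_4 = 11*2 - 9 = 13, d_4 = (180 - 13^2)/11 = 11/11 = 1, a_4 = floor((13 + 13)/1) = 26.
  m_5 = 1*26 - 13 = 13, d_5 = (180 - 13^2)/1 = 11/1 = 11: (m_5, d_5) = (m_1, d_1) = (13, 11), so from here the quotients repeat a_1, ..., a_4; the period length is 4.
Hence the expansion of sqrt(180) is a_0 = 13 followed by the repeating block 2, 2, 2, 26 (period 4).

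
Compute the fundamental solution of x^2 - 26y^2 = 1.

First expand sqrt(26) as a continued fraction. With x_i = (sqrt(26) + m_i)/d_i and (m_0, d_0) = (0, 1): a_0 = floor(sqrt(26)) = 5, since 5^2 = 25 <= 26 < 36 = 6^2.
Iterate m_{i+1} = d_i*a_i - m_i, d_{i+1} = (26 - m_{i+1}^2)/d_i, a_{i+1} = floor((a_0 + m_{i+1})/d_{i+1}):
  m_1 = 1*5 - 0 = 5, d_1 = (26 - 5^2)/1 = 1/1 = 1, a_1 = floor((5 + 5)/1) = 10.
  m_2 = 1*10 - 5 = 5, d_2 = (26 - 5^2)/1 = 1/1 = 1: (m_2, d_2) = (m_1, d_1) = (5, 1), so from here the quotient a_1 repeats; the period length is 1.
So sqrt(26) = [5; (10)] with period length k = 1.
k is odd, so (p_{k-1}, q_{k-1}) only solves x^2 - 26y^2 = -1 and the fundamental solution of x^2 - 26y^2 = 1 is (p_{2k-1}, q_{2k-1}) = (p_1, q_1); compute convergents through index 1, running through the period twice.
Convergents (p_i = a_i*p_{i-1} + p_{i-2}, q_i = a_i*q_{i-1} + q_{i-2} with p_{-2}=0, p_{-1}=1, q_{-2}=1, q_{-1}=0):
  i=0: a_0=5, p_0 = 5*1 + 0 = 5, q_0 = 5*0 + 1 = 1.
  i=1: a_1=10, p_1 = 10*5 + 1 = 51, q_1 = 10*1 + 0 = 10.
Indeed p_0^2 - 26*q_0^2 = 25 - 26 = -1, not +1.
Check: 51^2 - 26*10^2 = 2601 - 2600 = 1, so (x, y) = (51, 10) solves the equation, and by the theorem it is the least positive solution.

(x, y) = (51, 10)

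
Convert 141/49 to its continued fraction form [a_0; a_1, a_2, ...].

Run the Euclidean algorithm on 141 and 49; the successive quotients are the partial quotients a_0, a_1, ... (each step inverts the fractional part left over by the previous one):
  141 = 2*49 + 43, so a_0 = 2.
  49 = 1*43 + 6, so a_1 = 1.
  43 = 7*6 + 1, so a_2 = 7.
  6 = 6*1 + 0, so a_3 = 6.
The remainder reaches 0 after 4 divisions, so the expansion has 4 partial quotients, read off in order.

[2; 1, 7, 6]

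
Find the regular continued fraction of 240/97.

Run the Euclidean algorithm on 240 and 97; the successive quotients are the partial quotients a_0, a_1, ... (each step inverts the fractional part left over by the previous one):
  240 = 2*97 + 46, so a_0 = 2.
  97 = 2*46 + 5, so a_1 = 2.
  46 = 9*5 + 1, so a_2 = 9.
  5 = 5*1 + 0, so a_3 = 5.
The remainder reaches 0 after 4 divisions, so the expansion has 4 partial quotients, read off in order.

[2; 2, 9, 5]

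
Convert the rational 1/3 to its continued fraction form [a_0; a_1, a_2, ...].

Run the Euclidean algorithm on 1 and 3; the successive quotients are the partial quotients a_0, a_1, ... (each step inverts the fractional part left over by the previous one):
  1 = 0*3 + 1, so a_0 = 0.
  3 = 3*1 + 0, so a_1 = 3.
The remainder reaches 0 after 2 divisions, so the expansion has 2 partial quotients, read off in order.

[0; 3]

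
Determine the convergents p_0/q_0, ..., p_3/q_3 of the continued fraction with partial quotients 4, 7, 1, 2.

Using the convergent recurrence p_i = a_i*p_{i-1} + p_{i-2}, q_i = a_i*q_{i-1} + q_{i-2} with p_{-2}=0, p_{-1}=1, q_{-2}=1, q_{-1}=0:
  i=0: a_0=4, p_0 = 4*1 + 0 = 4, q_0 = 4*0 + 1 = 1.
  i=1: a_1=7, p_1 = 7*4 + 1 = 29, q_1 = 7*1 + 0 = 7.
  i=2: a_2=1, p_2 = 1*29 + 4 = 33, q_2 = 1*7 + 1 = 8.
  i=3: a_3=2, p_3 = 2*33 + 29 = 95, q_3 = 2*8 + 7 = 23.

4/1, 29/7, 33/8, 95/23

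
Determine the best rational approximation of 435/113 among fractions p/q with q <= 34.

77/20

Expand x = 435/113 as a continued fraction with the Euclidean algorithm:
  435 = 3*113 + 96, so a_0 = 3.
  113 = 1*96 + 17, so a_1 = 1.
  96 = 5*17 + 11, so a_2 = 5.
  17 = 1*11 + 6, so a_3 = 1.
  11 = 1*6 + 5, so a_4 = 1.
  6 = 1*5 + 1, so a_5 = 1.
  5 = 5*1 + 0, so a_6 = 5.
so x = [3; 1, 5, 1, 1, 1, 5].
Convergents (p_i = a_i*p_{i-1} + p_{i-2}, q_i = a_i*q_{i-1} + q_{i-2} with p_{-2}=0, p_{-1}=1, q_{-2}=1, q_{-1}=0), until the denominator exceeds 34:
  i=0: a_0=3, p_0 = 3*1 + 0 = 3, q_0 = 3*0 + 1 = 1.
  i=1: a_1=1, p_1 = 1*3 + 1 = 4, q_1 = 1*1 + 0 = 1.
  i=2: a_2=5, p_2 = 5*4 + 3 = 23, q_2 = 5*1 + 1 = 6.
  i=3: a_3=1, p_3 = 1*23 + 4 = 27, q_3 = 1*6 + 1 = 7.
  i=4: a_4=1, p_4 = 1*27 + 23 = 50, q_4 = 1*7 + 6 = 13.
  i=5: a_5=1, p_5 = 1*50 + 27 = 77, q_5 = 1*13 + 7 = 20.
  i=6: a_6=5, p_6 = 5*77 + 50 = 435, q_6 = 5*20 + 13 = 113.
q_6 = 113 > 34, so the last convergent with denominator <= 34 is p_5/q_5 = 77/20.
The closest fraction with denominator <= 34 is either p_5/q_5 or the intermediate fraction (k*p_5 + p_4)/(k*q_5 + q_4) with the largest k >= 1 whose denominator stays <= 34; these approach x as k grows, and every other convergent or intermediate fraction in range is farther away.
Largest k: floor((34 - q_4)/q_5) = floor((34 - 13)/20) = 1.
That gives (1*77 + 50)/(1*20 + 13) = 127/33.
Compare the errors: |x - 77/20| = |435*20 - 77*113|/(113*20) = 1/2260, and |x - 127/33| = |435*33 - 127*113|/(113*33) = 4/3729.
Cross-multiplying, 1*3729 = 3729 < 9040 = 4*2260, so 1/2260 is smaller: the convergent 77/20 is closer to x than 127/33.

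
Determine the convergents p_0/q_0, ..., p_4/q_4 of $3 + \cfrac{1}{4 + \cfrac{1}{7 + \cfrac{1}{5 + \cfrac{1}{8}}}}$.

Using the convergent recurrence p_i = a_i*p_{i-1} + p_{i-2}, q_i = a_i*q_{i-1} + q_{i-2} with p_{-2}=0, p_{-1}=1, q_{-2}=1, q_{-1}=0:
  i=0: a_0=3, p_0 = 3*1 + 0 = 3, q_0 = 3*0 + 1 = 1.
  i=1: a_1=4, p_1 = 4*3 + 1 = 13, q_1 = 4*1 + 0 = 4.
  i=2: a_2=7, p_2 = 7*13 + 3 = 94, q_2 = 7*4 + 1 = 29.
  i=3: a_3=5, p_3 = 5*94 + 13 = 483, q_3 = 5*29 + 4 = 149.
  i=4: a_4=8, p_4 = 8*483 + 94 = 3958, q_4 = 8*149 + 29 = 1221.

3/1, 13/4, 94/29, 483/149, 3958/1221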